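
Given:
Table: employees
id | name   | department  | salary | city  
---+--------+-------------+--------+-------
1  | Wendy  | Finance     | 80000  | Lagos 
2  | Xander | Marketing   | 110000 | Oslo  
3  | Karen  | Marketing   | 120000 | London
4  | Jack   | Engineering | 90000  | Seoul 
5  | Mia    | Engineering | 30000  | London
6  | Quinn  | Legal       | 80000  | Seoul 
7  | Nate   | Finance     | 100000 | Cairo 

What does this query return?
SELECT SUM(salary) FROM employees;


SUM(salary) = 80000 + 110000 + 120000 + 90000 + 30000 + 80000 + 100000 = 610000

610000


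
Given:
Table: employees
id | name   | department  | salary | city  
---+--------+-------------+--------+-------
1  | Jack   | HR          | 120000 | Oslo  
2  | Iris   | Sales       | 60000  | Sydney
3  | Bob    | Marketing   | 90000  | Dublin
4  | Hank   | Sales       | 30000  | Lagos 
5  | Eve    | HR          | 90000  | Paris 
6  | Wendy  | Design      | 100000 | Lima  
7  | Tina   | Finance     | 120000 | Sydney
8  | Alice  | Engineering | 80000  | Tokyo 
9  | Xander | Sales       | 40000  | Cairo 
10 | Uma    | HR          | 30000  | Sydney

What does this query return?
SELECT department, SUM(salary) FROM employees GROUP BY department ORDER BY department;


Summing salary within each department:
  Design: 100000 = 100000
  Engineering: 80000 = 80000
  Finance: 120000 = 120000
  HR: 120000 + 90000 + 30000 = 240000
  Marketing: 90000 = 90000
  Sales: 60000 + 30000 + 40000 = 130000


6 groups:
Design, 100000
Engineering, 80000
Finance, 120000
HR, 240000
Marketing, 90000
Sales, 130000


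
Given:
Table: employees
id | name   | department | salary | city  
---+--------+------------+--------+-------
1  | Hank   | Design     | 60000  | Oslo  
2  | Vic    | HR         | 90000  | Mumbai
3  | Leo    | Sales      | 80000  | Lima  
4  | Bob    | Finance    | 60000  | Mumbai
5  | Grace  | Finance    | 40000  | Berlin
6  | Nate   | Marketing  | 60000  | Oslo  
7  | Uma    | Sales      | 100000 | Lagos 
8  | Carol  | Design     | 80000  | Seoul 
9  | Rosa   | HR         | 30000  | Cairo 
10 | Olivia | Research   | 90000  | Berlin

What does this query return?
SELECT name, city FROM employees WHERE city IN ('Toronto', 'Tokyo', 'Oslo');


Filtering: city IN ('Toronto', 'Tokyo', 'Oslo')
Matching: 2 rows

2 rows:
Hank, Oslo
Nate, Oslo


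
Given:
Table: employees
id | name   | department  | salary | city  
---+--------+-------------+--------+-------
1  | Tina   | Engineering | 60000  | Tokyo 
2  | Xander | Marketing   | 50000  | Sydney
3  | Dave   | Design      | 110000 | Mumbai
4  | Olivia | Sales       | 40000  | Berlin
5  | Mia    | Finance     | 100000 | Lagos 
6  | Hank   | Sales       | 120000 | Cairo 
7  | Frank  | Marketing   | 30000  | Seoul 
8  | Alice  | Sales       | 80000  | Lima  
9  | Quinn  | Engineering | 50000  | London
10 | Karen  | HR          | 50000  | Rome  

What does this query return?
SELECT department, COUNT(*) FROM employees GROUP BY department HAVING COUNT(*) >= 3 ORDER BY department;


Groups with count >= 3:
  Sales: 3 -> PASS
  Design: 1 -> filtered out
  Engineering: 2 -> filtered out
  Finance: 1 -> filtered out
  HR: 1 -> filtered out
  Marketing: 2 -> filtered out


1 groups:
Sales, 3


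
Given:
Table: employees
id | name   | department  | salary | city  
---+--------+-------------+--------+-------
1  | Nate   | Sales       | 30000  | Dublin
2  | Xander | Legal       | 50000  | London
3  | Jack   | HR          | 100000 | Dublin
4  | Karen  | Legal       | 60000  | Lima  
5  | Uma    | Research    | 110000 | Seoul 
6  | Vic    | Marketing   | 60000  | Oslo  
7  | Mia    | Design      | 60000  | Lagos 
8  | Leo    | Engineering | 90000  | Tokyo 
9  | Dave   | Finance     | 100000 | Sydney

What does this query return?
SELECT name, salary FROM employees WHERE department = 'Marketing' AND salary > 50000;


Filtering: department = 'Marketing' AND salary > 50000
Matching: 1 rows

1 rows:
Vic, 60000


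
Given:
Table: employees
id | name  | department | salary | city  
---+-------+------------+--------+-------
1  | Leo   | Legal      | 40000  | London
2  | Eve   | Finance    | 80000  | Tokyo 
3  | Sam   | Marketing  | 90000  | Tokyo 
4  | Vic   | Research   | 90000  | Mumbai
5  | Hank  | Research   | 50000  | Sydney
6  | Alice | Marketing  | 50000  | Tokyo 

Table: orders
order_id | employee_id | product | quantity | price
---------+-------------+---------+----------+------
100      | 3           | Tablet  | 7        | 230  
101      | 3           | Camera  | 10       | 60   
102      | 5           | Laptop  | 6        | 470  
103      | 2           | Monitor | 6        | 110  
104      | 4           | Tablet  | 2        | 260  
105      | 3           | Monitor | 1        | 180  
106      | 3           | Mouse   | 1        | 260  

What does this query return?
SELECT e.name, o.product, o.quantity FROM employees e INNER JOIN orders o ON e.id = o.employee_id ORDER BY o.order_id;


Joining employees.id = orders.employee_id:
  employee Sam (id=3) -> order Tablet
  employee Sam (id=3) -> order Camera
  employee Hank (id=5) -> order Laptop
  employee Eve (id=2) -> order Monitor
  employee Vic (id=4) -> order Tablet
  employee Sam (id=3) -> order Monitor
  employee Sam (id=3) -> order Mouse


7 rows:
Sam, Tablet, 7
Sam, Camera, 10
Hank, Laptop, 6
Eve, Monitor, 6
Vic, Tablet, 2
Sam, Monitor, 1
Sam, Mouse, 1


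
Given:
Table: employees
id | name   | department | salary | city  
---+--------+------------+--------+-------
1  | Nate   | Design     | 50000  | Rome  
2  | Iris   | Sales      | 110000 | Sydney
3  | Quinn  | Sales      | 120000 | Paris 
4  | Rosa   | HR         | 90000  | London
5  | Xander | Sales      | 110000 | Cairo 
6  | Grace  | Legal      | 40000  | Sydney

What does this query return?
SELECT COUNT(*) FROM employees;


COUNT(*) counts all rows

6


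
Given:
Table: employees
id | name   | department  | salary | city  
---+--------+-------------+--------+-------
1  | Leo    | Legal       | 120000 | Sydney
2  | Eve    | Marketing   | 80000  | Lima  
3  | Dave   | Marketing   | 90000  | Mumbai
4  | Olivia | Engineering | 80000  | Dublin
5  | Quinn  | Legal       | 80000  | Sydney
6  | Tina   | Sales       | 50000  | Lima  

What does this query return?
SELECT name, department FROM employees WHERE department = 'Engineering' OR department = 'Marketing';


Filtering: department = 'Engineering' OR 'Marketing'
Matching: 3 rows

3 rows:
Eve, Marketing
Dave, Marketing
Olivia, Engineering


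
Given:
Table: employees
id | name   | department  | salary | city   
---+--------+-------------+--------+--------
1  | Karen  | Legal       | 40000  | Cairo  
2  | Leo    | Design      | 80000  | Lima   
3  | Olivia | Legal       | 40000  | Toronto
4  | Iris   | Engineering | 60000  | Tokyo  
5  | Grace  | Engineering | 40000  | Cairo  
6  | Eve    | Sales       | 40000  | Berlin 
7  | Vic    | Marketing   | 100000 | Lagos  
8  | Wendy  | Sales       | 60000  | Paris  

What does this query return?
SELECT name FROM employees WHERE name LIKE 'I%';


LIKE 'I%' matches names starting with 'I'
Matching: 1

1 rows:
Iris


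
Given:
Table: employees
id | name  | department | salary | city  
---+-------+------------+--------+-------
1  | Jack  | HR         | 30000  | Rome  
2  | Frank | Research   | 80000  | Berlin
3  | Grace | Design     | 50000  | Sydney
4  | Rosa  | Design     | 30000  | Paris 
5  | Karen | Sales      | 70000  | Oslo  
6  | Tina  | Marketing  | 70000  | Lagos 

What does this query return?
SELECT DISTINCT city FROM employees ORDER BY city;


All 'city' values (row order): Rome, Berlin, Sydney, Paris, Oslo, Lagos
Removing duplicates leaves 6 unique value(s).

6 values:
Berlin
Lagos
Oslo
Paris
Rome
Sydney


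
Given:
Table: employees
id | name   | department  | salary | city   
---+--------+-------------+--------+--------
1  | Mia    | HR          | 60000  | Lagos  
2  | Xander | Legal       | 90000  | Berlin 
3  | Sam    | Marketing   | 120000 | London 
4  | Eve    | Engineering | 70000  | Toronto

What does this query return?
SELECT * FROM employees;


SELECT * returns all 4 rows with all columns

4 rows:
1, Mia, HR, 60000, Lagos
2, Xander, Legal, 90000, Berlin
3, Sam, Marketing, 120000, London
4, Eve, Engineering, 70000, Toronto


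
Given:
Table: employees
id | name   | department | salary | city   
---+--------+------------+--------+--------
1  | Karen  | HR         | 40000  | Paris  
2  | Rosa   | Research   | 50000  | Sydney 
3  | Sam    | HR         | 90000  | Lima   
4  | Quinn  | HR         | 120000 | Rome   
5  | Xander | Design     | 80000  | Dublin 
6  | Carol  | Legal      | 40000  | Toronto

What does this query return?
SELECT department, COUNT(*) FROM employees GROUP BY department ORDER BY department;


Assigning each row to its department group:
  Karen -> HR
  Rosa -> Research
  Sam -> HR
  Quinn -> HR
  Xander -> Design
  Carol -> Legal


4 groups:
Design, 1
HR, 3
Legal, 1
Research, 1


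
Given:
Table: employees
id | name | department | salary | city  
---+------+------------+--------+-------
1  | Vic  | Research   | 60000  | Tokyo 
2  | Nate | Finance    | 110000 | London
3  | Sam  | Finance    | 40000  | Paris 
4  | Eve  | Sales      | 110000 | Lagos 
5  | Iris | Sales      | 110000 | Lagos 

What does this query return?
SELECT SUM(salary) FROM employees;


SUM(salary) = 60000 + 110000 + 40000 + 110000 + 110000 = 430000

430000


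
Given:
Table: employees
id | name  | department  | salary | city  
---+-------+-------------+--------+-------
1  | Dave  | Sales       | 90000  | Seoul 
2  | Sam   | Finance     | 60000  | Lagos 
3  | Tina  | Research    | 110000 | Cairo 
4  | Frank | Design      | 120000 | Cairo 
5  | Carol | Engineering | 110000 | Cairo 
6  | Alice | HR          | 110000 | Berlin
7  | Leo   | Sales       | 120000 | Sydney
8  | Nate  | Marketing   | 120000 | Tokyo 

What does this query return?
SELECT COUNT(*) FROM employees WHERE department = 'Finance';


Counting rows where department = 'Finance'
  Sam -> MATCH


1


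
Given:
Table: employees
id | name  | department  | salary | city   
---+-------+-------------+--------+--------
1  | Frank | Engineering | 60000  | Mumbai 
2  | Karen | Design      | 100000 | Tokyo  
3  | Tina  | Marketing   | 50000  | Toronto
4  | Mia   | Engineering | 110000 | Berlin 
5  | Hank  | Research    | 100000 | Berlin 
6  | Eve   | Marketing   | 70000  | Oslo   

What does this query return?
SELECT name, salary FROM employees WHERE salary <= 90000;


Filtering: salary <= 90000
Matching: 3 rows

3 rows:
Frank, 60000
Tina, 50000
Eve, 70000


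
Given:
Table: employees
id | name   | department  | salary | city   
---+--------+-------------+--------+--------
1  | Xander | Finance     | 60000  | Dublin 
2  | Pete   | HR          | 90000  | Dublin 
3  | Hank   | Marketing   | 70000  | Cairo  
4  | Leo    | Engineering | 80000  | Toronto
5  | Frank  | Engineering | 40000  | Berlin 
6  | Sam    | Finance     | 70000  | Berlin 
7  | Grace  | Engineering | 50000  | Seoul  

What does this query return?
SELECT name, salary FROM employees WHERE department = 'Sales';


Filtering: department = 'Sales'
Matching rows: 0

Empty result set (0 rows)


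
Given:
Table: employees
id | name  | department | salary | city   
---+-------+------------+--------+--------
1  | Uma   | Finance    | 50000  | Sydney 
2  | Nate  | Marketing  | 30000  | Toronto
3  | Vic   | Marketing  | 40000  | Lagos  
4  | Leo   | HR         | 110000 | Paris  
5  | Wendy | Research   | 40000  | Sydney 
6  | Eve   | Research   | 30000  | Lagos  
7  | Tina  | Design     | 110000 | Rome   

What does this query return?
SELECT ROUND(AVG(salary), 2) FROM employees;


SUM(salary) = 410000
COUNT = 7
ROUND(AVG, 2) = ROUND(410000 / 7, 2) = 58571.43

58571.43


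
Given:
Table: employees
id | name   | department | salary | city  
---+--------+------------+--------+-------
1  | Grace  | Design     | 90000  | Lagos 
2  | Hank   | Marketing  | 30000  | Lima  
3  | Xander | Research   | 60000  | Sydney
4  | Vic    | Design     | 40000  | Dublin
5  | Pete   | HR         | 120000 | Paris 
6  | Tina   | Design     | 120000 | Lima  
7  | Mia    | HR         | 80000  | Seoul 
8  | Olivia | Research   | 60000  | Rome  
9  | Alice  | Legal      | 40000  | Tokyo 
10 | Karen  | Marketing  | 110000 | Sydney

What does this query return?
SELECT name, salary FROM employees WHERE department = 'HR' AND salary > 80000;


Filtering: department = 'HR' AND salary > 80000
Matching: 1 rows

1 rows:
Pete, 120000


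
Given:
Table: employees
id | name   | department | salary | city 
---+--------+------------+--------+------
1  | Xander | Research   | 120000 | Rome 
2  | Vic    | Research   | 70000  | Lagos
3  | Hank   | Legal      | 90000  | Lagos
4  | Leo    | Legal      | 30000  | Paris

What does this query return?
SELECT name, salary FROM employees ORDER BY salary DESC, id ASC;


Sorting by salary DESC, then id ASC for ties

4 rows:
Xander, 120000
Hank, 90000
Vic, 70000
Leo, 30000


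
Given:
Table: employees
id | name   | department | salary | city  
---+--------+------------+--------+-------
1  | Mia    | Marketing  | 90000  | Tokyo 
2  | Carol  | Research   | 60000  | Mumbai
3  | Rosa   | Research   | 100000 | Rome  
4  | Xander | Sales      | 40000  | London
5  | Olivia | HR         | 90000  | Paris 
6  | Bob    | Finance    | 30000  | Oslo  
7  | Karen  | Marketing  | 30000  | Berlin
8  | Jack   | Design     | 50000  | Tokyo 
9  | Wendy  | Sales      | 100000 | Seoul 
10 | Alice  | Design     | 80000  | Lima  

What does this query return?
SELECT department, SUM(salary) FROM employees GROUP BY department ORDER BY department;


Summing salary within each department:
  Design: 50000 + 80000 = 130000
  Finance: 30000 = 30000
  HR: 90000 = 90000
  Marketing: 90000 + 30000 = 120000
  Research: 60000 + 100000 = 160000
  Sales: 40000 + 100000 = 140000


6 groups:
Design, 130000
Finance, 30000
HR, 90000
Marketing, 120000
Research, 160000
Sales, 140000


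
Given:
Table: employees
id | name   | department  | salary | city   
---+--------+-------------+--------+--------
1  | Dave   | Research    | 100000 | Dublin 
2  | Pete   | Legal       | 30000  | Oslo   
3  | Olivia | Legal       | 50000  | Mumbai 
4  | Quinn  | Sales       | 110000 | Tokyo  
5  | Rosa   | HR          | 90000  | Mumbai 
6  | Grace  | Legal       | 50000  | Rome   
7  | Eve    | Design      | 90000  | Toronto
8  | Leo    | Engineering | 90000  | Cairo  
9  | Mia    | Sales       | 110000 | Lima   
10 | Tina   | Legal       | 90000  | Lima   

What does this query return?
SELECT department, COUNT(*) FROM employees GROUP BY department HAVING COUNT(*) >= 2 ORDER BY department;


Groups with count >= 2:
  Legal: 4 -> PASS
  Sales: 2 -> PASS
  Design: 1 -> filtered out
  Engineering: 1 -> filtered out
  HR: 1 -> filtered out
  Research: 1 -> filtered out


2 groups:
Legal, 4
Sales, 2


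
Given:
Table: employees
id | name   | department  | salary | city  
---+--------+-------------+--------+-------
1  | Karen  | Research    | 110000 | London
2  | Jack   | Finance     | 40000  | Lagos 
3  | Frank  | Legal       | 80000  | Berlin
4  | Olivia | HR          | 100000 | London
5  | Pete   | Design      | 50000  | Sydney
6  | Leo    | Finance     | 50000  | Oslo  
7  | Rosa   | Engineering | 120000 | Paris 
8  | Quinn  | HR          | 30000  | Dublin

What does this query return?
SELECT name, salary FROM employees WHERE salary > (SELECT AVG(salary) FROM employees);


Subquery: AVG(salary) = 72500.0
Filtering: salary > 72500.0
  Karen (110000) -> MATCH
  Frank (80000) -> MATCH
  Olivia (100000) -> MATCH
  Rosa (120000) -> MATCH


4 rows:
Karen, 110000
Frank, 80000
Olivia, 100000
Rosa, 120000


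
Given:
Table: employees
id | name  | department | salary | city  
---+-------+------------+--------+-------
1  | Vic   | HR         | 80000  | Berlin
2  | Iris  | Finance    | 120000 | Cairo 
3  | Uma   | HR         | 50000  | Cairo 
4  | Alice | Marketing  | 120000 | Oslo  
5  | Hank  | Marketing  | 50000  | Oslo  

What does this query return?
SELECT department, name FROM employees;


Projecting columns: department, name

5 rows:
HR, Vic
Finance, Iris
HR, Uma
Marketing, Alice
Marketing, Hank


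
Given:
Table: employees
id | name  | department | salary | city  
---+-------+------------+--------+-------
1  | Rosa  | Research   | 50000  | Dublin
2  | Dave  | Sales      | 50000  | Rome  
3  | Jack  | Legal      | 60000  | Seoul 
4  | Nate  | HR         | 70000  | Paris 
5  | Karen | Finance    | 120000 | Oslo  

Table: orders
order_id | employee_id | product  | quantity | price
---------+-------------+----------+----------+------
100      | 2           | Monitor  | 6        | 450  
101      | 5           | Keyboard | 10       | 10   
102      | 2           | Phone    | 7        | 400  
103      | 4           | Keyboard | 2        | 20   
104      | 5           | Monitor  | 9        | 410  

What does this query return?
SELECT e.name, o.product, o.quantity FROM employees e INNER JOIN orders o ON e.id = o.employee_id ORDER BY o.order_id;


Joining employees.id = orders.employee_id:
  employee Dave (id=2) -> order Monitor
  employee Karen (id=5) -> order Keyboard
  employee Dave (id=2) -> order Phone
  employee Nate (id=4) -> order Keyboard
  employee Karen (id=5) -> order Monitor


5 rows:
Dave, Monitor, 6
Karen, Keyboard, 10
Dave, Phone, 7
Nate, Keyboard, 2
Karen, Monitor, 9


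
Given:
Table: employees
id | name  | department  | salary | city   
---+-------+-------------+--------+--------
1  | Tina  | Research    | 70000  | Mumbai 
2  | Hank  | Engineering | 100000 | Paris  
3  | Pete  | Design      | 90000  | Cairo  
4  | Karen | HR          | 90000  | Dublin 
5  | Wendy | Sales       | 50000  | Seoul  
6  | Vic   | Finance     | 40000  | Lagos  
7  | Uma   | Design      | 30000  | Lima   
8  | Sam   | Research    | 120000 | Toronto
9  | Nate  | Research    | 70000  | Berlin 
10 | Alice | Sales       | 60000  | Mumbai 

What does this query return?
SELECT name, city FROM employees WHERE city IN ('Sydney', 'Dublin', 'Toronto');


Filtering: city IN ('Sydney', 'Dublin', 'Toronto')
Matching: 2 rows

2 rows:
Karen, Dublin
Sam, Toronto


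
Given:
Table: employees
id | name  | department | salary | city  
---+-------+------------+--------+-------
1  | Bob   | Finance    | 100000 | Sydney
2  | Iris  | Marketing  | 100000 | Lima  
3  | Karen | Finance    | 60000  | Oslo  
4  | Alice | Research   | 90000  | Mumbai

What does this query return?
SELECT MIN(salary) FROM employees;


Salaries: 100000, 100000, 60000, 90000
MIN = 60000

60000


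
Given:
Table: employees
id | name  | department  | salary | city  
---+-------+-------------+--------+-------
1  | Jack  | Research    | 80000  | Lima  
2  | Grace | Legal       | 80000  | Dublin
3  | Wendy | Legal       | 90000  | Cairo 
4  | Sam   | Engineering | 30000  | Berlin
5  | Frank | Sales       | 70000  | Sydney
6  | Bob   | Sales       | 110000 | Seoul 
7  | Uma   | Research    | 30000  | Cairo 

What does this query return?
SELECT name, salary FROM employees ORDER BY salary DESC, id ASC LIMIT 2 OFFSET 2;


Sort by salary DESC (id ASC tiebreak), then skip 2 and take 2
Rows 3 through 4

2 rows:
Jack, 80000
Grace, 80000


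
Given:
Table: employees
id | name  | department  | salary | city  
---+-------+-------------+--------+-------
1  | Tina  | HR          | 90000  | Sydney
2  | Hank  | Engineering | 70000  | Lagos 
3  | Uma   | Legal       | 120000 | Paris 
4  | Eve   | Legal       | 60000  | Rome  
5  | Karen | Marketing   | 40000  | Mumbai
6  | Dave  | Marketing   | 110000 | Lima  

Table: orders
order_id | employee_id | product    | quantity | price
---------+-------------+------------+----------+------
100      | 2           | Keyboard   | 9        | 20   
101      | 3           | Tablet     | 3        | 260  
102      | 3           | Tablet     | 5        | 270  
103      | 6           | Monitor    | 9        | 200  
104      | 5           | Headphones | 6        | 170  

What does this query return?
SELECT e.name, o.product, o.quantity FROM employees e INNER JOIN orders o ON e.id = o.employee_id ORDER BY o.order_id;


Joining employees.id = orders.employee_id:
  employee Hank (id=2) -> order Keyboard
  employee Uma (id=3) -> order Tablet
  employee Uma (id=3) -> order Tablet
  employee Dave (id=6) -> order Monitor
  employee Karen (id=5) -> order Headphones


5 rows:
Hank, Keyboard, 9
Uma, Tablet, 3
Uma, Tablet, 5
Dave, Monitor, 9
Karen, Headphones, 6


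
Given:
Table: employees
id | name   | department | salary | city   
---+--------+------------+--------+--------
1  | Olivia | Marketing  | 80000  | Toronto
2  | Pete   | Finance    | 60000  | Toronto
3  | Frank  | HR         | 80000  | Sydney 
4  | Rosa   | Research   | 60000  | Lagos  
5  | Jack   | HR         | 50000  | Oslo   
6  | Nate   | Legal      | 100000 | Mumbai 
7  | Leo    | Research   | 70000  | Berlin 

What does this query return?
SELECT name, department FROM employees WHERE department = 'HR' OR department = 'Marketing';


Filtering: department = 'HR' OR 'Marketing'
Matching: 3 rows

3 rows:
Olivia, Marketing
Frank, HR
Jack, HR


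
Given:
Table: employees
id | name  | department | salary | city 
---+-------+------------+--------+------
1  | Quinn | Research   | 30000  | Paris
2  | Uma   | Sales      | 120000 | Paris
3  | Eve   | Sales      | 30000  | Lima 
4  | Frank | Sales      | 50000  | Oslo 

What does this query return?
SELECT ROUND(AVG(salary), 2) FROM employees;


SUM(salary) = 230000
COUNT = 4
ROUND(AVG, 2) = ROUND(230000 / 4, 2) = 57500.0

57500.0


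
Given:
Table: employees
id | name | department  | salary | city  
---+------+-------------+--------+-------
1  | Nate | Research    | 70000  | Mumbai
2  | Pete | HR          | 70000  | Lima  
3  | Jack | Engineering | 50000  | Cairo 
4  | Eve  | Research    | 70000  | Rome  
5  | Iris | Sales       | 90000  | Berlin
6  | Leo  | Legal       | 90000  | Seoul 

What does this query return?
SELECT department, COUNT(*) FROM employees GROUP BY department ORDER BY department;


Assigning each row to its department group:
  Nate -> Research
  Pete -> HR
  Jack -> Engineering
  Eve -> Research
  Iris -> Sales
  Leo -> Legal


5 groups:
Engineering, 1
HR, 1
Legal, 1
Research, 2
Sales, 1


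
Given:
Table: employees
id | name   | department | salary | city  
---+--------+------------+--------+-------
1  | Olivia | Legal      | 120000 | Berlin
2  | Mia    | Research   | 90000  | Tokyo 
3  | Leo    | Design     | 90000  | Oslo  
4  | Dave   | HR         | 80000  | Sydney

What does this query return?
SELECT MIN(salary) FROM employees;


Salaries: 120000, 90000, 90000, 80000
MIN = 80000

80000


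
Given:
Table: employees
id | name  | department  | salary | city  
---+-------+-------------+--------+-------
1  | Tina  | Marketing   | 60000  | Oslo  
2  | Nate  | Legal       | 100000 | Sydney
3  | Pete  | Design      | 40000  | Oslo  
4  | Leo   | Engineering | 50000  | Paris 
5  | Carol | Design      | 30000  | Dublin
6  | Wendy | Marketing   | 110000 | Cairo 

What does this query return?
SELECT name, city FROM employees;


Projecting columns: name, city

6 rows:
Tina, Oslo
Nate, Sydney
Pete, Oslo
Leo, Paris
Carol, Dublin
Wendy, Cairo


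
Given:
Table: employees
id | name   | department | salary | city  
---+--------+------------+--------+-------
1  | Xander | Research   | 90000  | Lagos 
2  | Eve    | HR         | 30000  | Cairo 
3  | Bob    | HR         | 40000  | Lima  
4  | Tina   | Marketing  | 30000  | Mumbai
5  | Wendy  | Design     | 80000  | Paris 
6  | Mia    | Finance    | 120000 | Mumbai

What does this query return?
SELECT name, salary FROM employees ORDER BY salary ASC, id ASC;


Sorting by salary ASC, then id ASC for ties

6 rows:
Eve, 30000
Tina, 30000
Bob, 40000
Wendy, 80000
Xander, 90000
Mia, 120000


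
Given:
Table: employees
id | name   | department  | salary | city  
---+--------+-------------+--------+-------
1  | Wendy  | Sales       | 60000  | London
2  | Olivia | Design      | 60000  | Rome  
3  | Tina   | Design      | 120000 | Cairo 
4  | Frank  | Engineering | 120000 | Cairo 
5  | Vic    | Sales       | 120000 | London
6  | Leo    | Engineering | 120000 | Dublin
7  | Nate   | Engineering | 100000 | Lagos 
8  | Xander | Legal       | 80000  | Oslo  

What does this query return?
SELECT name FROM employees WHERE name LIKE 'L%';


LIKE 'L%' matches names starting with 'L'
Matching: 1

1 rows:
Leo


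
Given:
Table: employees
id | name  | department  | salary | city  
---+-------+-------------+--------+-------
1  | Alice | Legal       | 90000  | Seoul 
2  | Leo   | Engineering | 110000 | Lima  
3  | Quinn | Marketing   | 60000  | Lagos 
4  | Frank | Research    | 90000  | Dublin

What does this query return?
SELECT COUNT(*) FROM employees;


COUNT(*) counts all rows

4


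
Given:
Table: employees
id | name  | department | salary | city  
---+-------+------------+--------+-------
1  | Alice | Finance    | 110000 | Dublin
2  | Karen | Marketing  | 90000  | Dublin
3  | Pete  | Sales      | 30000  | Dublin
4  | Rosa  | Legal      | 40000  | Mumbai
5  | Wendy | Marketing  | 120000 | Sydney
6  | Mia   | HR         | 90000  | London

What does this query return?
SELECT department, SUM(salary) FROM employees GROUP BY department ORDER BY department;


Summing salary within each department:
  Finance: 110000 = 110000
  HR: 90000 = 90000
  Legal: 40000 = 40000
  Marketing: 90000 + 120000 = 210000
  Sales: 30000 = 30000


5 groups:
Finance, 110000
HR, 90000
Legal, 40000
Marketing, 210000
Sales, 30000


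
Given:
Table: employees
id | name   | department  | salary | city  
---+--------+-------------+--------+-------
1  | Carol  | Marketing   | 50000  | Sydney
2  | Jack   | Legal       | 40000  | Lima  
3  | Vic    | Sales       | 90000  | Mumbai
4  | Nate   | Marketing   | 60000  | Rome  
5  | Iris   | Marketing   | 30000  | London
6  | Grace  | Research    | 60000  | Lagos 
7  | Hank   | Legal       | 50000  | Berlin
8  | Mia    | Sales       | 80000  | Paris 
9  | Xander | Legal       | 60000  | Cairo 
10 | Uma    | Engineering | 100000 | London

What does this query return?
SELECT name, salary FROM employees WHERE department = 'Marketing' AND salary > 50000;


Filtering: department = 'Marketing' AND salary > 50000
Matching: 1 rows

1 rows:
Nate, 60000


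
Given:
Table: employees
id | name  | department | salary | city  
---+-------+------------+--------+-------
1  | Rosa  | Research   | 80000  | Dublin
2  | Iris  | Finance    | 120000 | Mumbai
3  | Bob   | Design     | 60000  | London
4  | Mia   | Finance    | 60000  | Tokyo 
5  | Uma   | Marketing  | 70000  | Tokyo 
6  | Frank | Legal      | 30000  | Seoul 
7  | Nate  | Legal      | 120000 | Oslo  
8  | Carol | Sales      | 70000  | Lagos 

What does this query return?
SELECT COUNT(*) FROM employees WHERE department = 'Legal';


Counting rows where department = 'Legal'
  Frank -> MATCH
  Nate -> MATCH


2


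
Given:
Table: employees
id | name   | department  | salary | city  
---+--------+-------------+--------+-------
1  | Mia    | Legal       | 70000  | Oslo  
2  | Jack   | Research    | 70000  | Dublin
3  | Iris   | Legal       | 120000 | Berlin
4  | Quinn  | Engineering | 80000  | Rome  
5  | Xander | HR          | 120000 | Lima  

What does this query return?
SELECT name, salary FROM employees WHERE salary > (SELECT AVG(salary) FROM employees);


Subquery: AVG(salary) = 92000.0
Filtering: salary > 92000.0
  Iris (120000) -> MATCH
  Xander (120000) -> MATCH


2 rows:
Iris, 120000
Xander, 120000


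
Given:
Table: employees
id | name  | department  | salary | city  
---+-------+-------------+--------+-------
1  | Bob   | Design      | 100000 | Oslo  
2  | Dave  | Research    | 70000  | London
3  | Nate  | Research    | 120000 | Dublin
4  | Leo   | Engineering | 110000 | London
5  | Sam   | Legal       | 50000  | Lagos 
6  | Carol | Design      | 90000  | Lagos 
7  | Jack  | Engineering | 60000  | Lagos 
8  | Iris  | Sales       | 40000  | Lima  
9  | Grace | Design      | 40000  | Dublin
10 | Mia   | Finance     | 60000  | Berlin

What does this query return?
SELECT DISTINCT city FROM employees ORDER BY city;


All 'city' values (row order): Oslo, London, Dublin, London, Lagos, Lagos, Lagos, Lima, Dublin, Berlin
Removing duplicates leaves 6 unique value(s).

6 values:
Berlin
Dublin
Lagos
Lima
London
Oslo


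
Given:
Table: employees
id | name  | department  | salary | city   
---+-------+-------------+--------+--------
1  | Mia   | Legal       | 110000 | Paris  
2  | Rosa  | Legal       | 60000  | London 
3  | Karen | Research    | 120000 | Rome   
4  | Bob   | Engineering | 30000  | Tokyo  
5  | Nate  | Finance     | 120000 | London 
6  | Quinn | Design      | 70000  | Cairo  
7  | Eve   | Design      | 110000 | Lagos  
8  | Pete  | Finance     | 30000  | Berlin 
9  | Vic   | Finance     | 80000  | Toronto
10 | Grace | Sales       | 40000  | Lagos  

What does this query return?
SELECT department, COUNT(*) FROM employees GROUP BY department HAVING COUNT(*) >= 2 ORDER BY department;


Groups with count >= 2:
  Design: 2 -> PASS
  Finance: 3 -> PASS
  Legal: 2 -> PASS
  Engineering: 1 -> filtered out
  Research: 1 -> filtered out
  Sales: 1 -> filtered out


3 groups:
Design, 2
Finance, 3
Legal, 2


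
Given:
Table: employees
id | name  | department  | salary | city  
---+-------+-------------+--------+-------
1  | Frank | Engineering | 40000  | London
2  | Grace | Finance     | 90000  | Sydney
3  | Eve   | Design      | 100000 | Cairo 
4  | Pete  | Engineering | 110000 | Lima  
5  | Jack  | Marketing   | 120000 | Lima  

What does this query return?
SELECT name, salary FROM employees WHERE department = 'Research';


Filtering: department = 'Research'
Matching rows: 0

Empty result set (0 rows)


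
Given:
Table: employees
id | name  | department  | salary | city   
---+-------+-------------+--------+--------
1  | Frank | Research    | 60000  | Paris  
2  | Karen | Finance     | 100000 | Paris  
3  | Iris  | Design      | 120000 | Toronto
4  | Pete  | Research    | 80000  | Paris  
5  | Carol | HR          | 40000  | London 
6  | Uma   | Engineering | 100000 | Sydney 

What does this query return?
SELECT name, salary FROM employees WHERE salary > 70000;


Filtering: salary > 70000
Matching: 4 rows

4 rows:
Karen, 100000
Iris, 120000
Pete, 80000
Uma, 100000


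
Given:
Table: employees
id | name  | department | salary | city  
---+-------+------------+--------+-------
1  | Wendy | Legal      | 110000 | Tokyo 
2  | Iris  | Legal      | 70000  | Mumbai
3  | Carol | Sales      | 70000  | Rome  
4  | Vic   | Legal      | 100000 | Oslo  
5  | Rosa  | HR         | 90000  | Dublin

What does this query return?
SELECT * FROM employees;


SELECT * returns all 5 rows with all columns

5 rows:
1, Wendy, Legal, 110000, Tokyo
2, Iris, Legal, 70000, Mumbai
3, Carol, Sales, 70000, Rome
4, Vic, Legal, 100000, Oslo
5, Rosa, HR, 90000, Dublin


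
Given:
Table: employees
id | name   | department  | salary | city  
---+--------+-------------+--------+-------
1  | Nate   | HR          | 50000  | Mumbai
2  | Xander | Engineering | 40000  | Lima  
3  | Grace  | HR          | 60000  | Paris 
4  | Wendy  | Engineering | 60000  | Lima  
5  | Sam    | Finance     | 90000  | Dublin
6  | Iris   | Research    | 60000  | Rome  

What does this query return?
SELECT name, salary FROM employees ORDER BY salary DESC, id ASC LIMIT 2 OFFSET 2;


Sort by salary DESC (id ASC tiebreak), then skip 2 and take 2
Rows 3 through 4

2 rows:
Wendy, 60000
Iris, 60000


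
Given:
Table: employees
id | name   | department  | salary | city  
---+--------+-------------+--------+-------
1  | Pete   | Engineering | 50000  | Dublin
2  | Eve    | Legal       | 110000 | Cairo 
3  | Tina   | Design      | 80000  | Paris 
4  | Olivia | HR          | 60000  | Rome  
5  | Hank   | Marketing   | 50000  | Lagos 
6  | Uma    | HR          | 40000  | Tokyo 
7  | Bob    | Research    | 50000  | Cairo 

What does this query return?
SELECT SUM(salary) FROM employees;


SUM(salary) = 50000 + 110000 + 80000 + 60000 + 50000 + 40000 + 50000 = 440000

440000


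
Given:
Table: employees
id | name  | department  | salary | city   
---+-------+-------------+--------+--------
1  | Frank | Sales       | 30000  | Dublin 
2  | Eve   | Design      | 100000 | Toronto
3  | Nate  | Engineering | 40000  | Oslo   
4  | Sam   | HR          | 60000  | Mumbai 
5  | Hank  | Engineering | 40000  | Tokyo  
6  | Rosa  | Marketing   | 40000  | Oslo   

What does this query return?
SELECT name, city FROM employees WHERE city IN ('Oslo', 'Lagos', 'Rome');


Filtering: city IN ('Oslo', 'Lagos', 'Rome')
Matching: 2 rows

2 rows:
Nate, Oslo
Rosa, Oslo


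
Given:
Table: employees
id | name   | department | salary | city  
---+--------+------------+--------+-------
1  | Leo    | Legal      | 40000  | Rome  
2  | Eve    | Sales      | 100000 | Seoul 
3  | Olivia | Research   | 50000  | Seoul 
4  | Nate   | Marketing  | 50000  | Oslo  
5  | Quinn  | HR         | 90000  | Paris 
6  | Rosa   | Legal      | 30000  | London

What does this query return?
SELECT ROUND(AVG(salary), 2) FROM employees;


SUM(salary) = 360000
COUNT = 6
ROUND(AVG, 2) = ROUND(360000 / 6, 2) = 60000.0

60000.0


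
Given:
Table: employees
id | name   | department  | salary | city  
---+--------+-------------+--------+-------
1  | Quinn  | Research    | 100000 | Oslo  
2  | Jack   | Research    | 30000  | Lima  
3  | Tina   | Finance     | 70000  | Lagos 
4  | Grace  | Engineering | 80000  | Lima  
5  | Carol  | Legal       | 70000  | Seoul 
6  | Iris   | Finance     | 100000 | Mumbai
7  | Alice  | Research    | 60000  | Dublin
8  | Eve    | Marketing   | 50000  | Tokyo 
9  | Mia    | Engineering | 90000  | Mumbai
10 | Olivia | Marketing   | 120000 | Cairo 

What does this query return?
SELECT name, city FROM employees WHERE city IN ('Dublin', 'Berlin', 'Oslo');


Filtering: city IN ('Dublin', 'Berlin', 'Oslo')
Matching: 2 rows

2 rows:
Quinn, Oslo
Alice, Dublin


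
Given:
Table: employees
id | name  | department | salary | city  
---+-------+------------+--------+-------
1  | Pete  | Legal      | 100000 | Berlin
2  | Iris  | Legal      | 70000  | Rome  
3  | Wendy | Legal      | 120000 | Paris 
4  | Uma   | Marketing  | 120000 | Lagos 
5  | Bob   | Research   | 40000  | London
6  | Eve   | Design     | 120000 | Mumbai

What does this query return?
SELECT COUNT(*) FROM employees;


COUNT(*) counts all rows

6


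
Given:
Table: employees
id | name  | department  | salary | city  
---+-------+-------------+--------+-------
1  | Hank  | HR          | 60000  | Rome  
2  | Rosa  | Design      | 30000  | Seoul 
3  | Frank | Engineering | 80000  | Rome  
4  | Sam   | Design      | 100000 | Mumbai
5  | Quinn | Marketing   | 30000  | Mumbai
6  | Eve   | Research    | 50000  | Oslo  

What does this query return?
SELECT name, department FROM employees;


Projecting columns: name, department

6 rows:
Hank, HR
Rosa, Design
Frank, Engineering
Sam, Design
Quinn, Marketing
Eve, Research


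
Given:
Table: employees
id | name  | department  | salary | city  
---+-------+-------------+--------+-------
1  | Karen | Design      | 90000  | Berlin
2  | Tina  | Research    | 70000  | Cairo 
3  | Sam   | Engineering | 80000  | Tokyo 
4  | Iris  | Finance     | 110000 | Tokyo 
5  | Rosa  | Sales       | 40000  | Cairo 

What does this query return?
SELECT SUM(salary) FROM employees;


SUM(salary) = 90000 + 70000 + 80000 + 110000 + 40000 = 390000

390000


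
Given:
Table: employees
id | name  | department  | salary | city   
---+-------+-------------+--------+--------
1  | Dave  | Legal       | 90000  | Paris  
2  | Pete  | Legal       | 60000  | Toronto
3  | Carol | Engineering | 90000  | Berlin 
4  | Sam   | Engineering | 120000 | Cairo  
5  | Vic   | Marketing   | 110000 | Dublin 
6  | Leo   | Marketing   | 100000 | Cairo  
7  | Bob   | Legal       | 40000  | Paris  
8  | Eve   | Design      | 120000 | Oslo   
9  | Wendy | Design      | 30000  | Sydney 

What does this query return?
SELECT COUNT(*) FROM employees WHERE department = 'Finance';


Counting rows where department = 'Finance'


0


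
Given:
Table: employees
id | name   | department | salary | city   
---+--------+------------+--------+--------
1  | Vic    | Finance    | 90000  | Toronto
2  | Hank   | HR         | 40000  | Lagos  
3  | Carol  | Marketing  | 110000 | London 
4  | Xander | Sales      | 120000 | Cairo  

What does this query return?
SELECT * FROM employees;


SELECT * returns all 4 rows with all columns

4 rows:
1, Vic, Finance, 90000, Toronto
2, Hank, HR, 40000, Lagos
3, Carol, Marketing, 110000, London
4, Xander, Sales, 120000, Cairo


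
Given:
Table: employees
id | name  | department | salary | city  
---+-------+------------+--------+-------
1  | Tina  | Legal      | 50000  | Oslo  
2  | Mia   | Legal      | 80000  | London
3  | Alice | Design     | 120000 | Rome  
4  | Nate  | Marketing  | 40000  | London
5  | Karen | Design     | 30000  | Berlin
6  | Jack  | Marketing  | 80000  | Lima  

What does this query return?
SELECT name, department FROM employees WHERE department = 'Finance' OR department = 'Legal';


Filtering: department = 'Finance' OR 'Legal'
Matching: 2 rows

2 rows:
Tina, Legal
Mia, Legal


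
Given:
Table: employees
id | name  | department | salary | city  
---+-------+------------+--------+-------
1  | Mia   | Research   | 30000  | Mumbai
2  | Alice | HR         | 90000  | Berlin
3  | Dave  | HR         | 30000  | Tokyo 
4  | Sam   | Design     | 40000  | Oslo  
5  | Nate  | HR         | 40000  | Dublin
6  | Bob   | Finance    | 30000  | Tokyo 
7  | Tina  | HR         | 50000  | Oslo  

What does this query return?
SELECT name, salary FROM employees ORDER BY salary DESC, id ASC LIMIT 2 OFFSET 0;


Sort by salary DESC (id ASC tiebreak), then skip 0 and take 2
Rows 1 through 2

2 rows:
Alice, 90000
Tina, 50000


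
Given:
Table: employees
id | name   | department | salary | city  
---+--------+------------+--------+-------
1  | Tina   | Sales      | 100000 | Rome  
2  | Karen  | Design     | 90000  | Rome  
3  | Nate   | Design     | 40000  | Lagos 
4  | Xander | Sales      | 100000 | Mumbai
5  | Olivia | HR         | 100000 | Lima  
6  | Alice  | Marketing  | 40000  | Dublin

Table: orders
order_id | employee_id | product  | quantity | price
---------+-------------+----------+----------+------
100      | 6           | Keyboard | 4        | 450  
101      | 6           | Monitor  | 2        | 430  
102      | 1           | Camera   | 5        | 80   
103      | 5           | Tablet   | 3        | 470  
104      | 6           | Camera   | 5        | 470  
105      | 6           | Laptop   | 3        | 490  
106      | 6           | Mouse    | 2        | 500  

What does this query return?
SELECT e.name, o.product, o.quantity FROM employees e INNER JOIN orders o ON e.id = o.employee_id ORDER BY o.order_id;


Joining employees.id = orders.employee_id:
  employee Alice (id=6) -> order Keyboard
  employee Alice (id=6) -> order Monitor
  employee Tina (id=1) -> order Camera
  employee Olivia (id=5) -> order Tablet
  employee Alice (id=6) -> order Camera
  employee Alice (id=6) -> order Laptop
  employee Alice (id=6) -> order Mouse


7 rows:
Alice, Keyboard, 4
Alice, Monitor, 2
Tina, Camera, 5
Olivia, Tablet, 3
Alice, Camera, 5
Alice, Laptop, 3
Alice, Mouse, 2


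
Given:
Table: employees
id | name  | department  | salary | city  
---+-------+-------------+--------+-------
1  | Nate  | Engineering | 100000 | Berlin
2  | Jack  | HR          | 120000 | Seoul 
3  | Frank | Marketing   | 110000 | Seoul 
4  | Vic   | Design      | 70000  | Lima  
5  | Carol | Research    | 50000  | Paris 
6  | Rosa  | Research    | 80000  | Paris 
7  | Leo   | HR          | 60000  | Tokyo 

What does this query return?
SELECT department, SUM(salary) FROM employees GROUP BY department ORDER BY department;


Summing salary within each department:
  Design: 70000 = 70000
  Engineering: 100000 = 100000
  HR: 120000 + 60000 = 180000
  Marketing: 110000 = 110000
  Research: 50000 + 80000 = 130000


5 groups:
Design, 70000
Engineering, 100000
HR, 180000
Marketing, 110000
Research, 130000
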